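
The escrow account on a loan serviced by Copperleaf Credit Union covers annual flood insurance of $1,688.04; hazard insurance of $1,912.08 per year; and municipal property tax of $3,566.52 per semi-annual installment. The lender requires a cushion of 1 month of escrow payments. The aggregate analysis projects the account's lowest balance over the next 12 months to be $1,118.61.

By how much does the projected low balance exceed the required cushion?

$224.18

Flood insurance — $1,688.04
Hazard insurance — $1,912.08
Municipal property tax — $3,566.52 × 2 = $7,133.04
Annual escrow total = $1,688.04 + $1,912.08 + $7,133.04 = $10,733.16
Per month = $10,733.16 / 12 = $894.43
Cushion = 1 × $894.43 = $894.43
Excess over cushion: $1,118.61 − $894.43 = $224.18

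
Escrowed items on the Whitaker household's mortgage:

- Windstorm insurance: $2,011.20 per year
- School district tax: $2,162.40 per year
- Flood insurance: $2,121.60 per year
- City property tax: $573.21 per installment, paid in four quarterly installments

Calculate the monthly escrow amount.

$715.67

Windstorm insurance = $2,011.20/yr
School district tax = $2,162.40/yr
Flood insurance = $2,121.60/yr
City property tax = $573.21 × 4 = $2,292.84/yr
Total annual escrow = $2,011.20 + $2,162.40 + $2,121.60 + $2,292.84 = $8,588.04
Monthly = $8,588.04 ÷ 12 = $715.67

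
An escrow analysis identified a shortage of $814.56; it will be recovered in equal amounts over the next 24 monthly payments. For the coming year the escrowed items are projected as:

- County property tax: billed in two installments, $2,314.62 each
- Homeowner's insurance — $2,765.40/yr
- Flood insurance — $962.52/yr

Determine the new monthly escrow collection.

County property tax: $2,314.62 × 2 = $4,629.24 annually
Homeowner's insurance: $2,765.40 annually
Flood insurance: $962.52 annually
Yearly total = $4,629.24 + $2,765.40 + $962.52 = $8,357.16
Monthly = $8,357.16 / 12 = $696.43
Shortage per month = $814.56 / 24 = $33.94
Adjusted monthly = $696.43 + $33.94 = $730.37

$730.37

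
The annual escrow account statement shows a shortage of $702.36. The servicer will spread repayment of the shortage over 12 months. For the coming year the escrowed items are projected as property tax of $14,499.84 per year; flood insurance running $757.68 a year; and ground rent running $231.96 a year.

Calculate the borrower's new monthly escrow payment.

$1,349.32

Property tax: $14,499.84 per year
Flood insurance: $757.68 per year
Ground rent: $231.96 per year
Total annual escrow = $15,489.48
Monthly escrow = $15,489.48 ÷ 12 = $1,290.79
Shortage spread = $702.36 / 12 = $58.53/mo
New monthly escrow = $1,290.79 + $58.53 = $1,349.32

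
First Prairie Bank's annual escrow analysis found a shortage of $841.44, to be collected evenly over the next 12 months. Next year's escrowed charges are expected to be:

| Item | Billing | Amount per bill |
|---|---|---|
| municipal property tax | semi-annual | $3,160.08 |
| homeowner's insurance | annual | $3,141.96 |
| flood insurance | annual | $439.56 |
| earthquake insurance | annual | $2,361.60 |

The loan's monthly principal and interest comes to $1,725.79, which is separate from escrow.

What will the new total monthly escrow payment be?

$1,092.06

Municipal property tax — $3,160.08 × 2 = $6,320.16
Homeowner's insurance — $3,141.96
Flood insurance — $439.56
Earthquake insurance — $2,361.60
Yearly total = $12,263.28
Monthly escrow = $12,263.28 ÷ 12 = $1,021.94
Shortage per month = $841.44 / 12 = $70.12
New monthly escrow = $1,021.94 + $70.12 = $1,092.06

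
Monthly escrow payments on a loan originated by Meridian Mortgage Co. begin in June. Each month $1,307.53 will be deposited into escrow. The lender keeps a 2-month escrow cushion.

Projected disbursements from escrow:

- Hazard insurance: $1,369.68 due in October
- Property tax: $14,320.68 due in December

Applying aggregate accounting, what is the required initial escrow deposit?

Cushion = 2 × $1,307.53 = $2,615.06
Trial balance (start $0, +$1,307.53 each month, − disbursements):
  Jun: +$1,307.53 → $1,307.53
  Jul: +$1,307.53 → $2,615.06
  Aug: +$1,307.53 → $3,922.59
  Sep: +$1,307.53 → $5,230.12
  Oct: +$1,307.53 − $1,369.68 → $5,167.97
  Nov: +$1,307.53 → $6,475.50
  Dec: +$1,307.53 − $14,320.68 → -$6,537.65
  Jan: +$1,307.53 → -$5,230.12
  Feb: +$1,307.53 → -$3,922.59
  Mar: +$1,307.53 → -$2,615.06
  Apr: +$1,307.53 → -$1,307.53
  May: +$1,307.53 → $0.00
Lowest trial balance = -$6,537.65 (Dec)
Initial deposit = cushion − low point = $2,615.06 − (-$6,537.65) = $9,152.71

$9,152.71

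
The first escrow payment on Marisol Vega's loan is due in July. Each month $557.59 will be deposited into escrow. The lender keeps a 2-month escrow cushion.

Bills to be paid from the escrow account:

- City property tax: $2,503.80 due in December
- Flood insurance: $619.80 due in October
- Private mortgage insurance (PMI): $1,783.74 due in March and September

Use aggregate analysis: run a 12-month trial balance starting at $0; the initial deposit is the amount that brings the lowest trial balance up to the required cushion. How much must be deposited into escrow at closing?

$2,787.95

Cushion = 2 × $557.59 = $1,115.18
Trial balance (start $0, +$557.59 each month, − disbursements):
  Jul: +$557.59 → $557.59
  Aug: +$557.59 → $1,115.18
  Sep: +$557.59 − $1,783.74 → -$110.97
  Oct: +$557.59 − $619.80 → -$173.18
  Nov: +$557.59 → $384.41
  Dec: +$557.59 − $2,503.80 → -$1,561.80
  Jan: +$557.59 → -$1,004.21
  Feb: +$557.59 → -$446.62
  Mar: +$557.59 − $1,783.74 → -$1,672.77
  Apr: +$557.59 → -$1,115.18
  May: +$557.59 → -$557.59
  Jun: +$557.59 → $0.00
Lowest trial balance = -$1,672.77 (Mar)
Initial deposit = cushion − low point = $1,115.18 − (-$1,672.77) = $2,787.95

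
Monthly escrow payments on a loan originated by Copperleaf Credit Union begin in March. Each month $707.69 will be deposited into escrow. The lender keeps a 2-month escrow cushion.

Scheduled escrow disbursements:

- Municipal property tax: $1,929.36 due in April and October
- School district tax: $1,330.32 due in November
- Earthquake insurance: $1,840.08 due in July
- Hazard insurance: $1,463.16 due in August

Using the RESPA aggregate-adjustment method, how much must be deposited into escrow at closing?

Cushion = 2 × $707.69 = $1,415.38
Trial balance (start $0, +$707.69 each month, − disbursements):
  Mar: +$707.69 → $707.69
  Apr: +$707.69 − $1,929.36 → -$513.98
  May: +$707.69 → $193.71
  Jun: +$707.69 → $901.40
  Jul: +$707.69 − $1,840.08 → -$230.99
  Aug: +$707.69 − $1,463.16 → -$986.46
  Sep: +$707.69 → -$278.77
  Oct: +$707.69 − $1,929.36 → -$1,500.44
  Nov: +$707.69 − $1,330.32 → -$2,123.07
  Dec: +$707.69 → -$1,415.38
  Jan: +$707.69 → -$707.69
  Feb: +$707.69 → $0.00
Lowest trial balance = -$2,123.07 (Nov)
Initial deposit = cushion − low point = $1,415.38 − (-$2,123.07) = $3,538.45

$3,538.45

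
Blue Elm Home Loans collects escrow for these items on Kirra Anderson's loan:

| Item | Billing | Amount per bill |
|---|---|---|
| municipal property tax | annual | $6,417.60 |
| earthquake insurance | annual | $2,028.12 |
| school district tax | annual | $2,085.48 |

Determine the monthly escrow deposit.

$877.60

Municipal property tax: $6,417.60/yr
Earthquake insurance: $2,028.12/yr
School district tax: $2,085.48/yr
Total per year = $6,417.60 + $2,028.12 + $2,085.48 = $10,531.20
Monthly = $10,531.20 / 12 = $877.60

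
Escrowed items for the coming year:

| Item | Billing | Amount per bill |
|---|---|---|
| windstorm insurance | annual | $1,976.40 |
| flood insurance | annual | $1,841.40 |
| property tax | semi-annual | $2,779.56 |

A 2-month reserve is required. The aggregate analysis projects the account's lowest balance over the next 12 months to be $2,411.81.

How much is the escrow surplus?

$848.99

Windstorm insurance = $1,976.40 annually
Flood insurance = $1,841.40 annually
Property tax = $2,779.56 × 2 = $5,559.12 annually
Yearly total = $9,376.92
Monthly escrow = $9,376.92 ÷ 12 = $781.41
Cushion = 2 × $781.41 = $1,562.82
Surplus = $2,411.81 − $1,562.82 = $848.99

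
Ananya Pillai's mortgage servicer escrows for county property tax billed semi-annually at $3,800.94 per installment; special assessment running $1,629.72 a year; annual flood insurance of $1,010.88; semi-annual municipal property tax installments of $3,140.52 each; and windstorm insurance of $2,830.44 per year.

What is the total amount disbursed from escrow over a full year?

$19,353.96

County property tax: $3,800.94 × 2 = $7,601.88 annually
Special assessment: $1,629.72 annually
Flood insurance: $1,010.88 annually
Municipal property tax: $3,140.52 × 2 = $6,281.04 annually
Windstorm insurance: $2,830.44 annually
Total per year = $7,601.88 + $1,629.72 + $1,010.88 + $6,281.04 + $2,830.44 = $19,353.96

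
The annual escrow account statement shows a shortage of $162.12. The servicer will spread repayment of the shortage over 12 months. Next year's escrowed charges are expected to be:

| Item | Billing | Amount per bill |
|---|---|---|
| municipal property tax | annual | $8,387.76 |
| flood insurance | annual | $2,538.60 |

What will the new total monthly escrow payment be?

Municipal property tax = $8,387.76
Flood insurance = $2,538.60
Total per year = $8,387.76 + $2,538.60 = $10,926.36
Monthly escrow = $10,926.36 ÷ 12 = $910.53
Shortage per month = $162.12 / 12 = $13.51
New monthly escrow = $910.53 + $13.51 = $924.04

$924.04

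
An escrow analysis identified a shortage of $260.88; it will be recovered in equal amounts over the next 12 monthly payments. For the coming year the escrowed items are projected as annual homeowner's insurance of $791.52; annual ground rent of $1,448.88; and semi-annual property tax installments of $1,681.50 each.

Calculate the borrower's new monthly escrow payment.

$488.69

Homeowner's insurance = $791.52 annually
Ground rent = $1,448.88 annually
Property tax = $1,681.50 × 2 = $3,363.00 annually
Annual escrow total = $5,603.40
Per month = $5,603.40 ÷ 12 = $466.95
Monthly shortage recovery: $260.88 ÷ 12 = $21.74
New monthly escrow = $466.95 + $21.74 = $488.69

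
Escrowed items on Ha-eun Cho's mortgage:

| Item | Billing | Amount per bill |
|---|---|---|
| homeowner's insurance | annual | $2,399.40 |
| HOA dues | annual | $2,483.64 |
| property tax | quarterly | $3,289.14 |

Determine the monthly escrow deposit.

$1,503.30

Homeowner's insurance = $2,399.40 annually
HOA dues = $2,483.64 annually
Property tax = $3,289.14 × 4 = $13,156.56 annually
Total per year = $2,399.40 + $2,483.64 + $13,156.56 = $18,039.60
Monthly escrow = $18,039.60 / 12 = $1,503.30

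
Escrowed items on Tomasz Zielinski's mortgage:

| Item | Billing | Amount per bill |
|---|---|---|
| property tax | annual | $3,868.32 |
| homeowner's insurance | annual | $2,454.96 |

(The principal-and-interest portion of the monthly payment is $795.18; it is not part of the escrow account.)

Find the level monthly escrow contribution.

Property tax: $3,868.32 annually
Homeowner's insurance: $2,454.96 annually
Yearly total = $3,868.32 + $2,454.96 = $6,323.28
Base monthly escrow = $6,323.28 ÷ 12 = $526.94

$526.94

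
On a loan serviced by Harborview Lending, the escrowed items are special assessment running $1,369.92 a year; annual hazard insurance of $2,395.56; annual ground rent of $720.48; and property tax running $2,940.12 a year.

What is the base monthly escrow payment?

$618.84

Special assessment — $1,369.92/yr
Hazard insurance — $2,395.56/yr
Ground rent — $720.48/yr
Property tax — $2,940.12/yr
Total annual escrow = $7,426.08
Base monthly escrow = $7,426.08 ÷ 12 = $618.84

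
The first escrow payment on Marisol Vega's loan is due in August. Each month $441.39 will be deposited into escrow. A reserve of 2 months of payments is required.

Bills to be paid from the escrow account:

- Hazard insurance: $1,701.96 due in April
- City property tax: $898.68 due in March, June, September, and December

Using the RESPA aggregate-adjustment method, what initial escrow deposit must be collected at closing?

$1,324.17

Cushion = 2 × $441.39 = $882.78
Trial balance (start $0, +$441.39 each month, − disbursements):
  Aug: +$441.39 → $441.39
  Sep: +$441.39 − $898.68 → -$15.90
  Oct: +$441.39 → $425.49
  Nov: +$441.39 → $866.88
  Dec: +$441.39 − $898.68 → $409.59
  Jan: +$441.39 → $850.98
  Feb: +$441.39 → $1,292.37
  Mar: +$441.39 − $898.68 → $835.08
  Apr: +$441.39 − $1,701.96 → -$425.49
  May: +$441.39 → $15.90
  Jun: +$441.39 − $898.68 → -$441.39
  Jul: +$441.39 → $0.00
Lowest trial balance = -$441.39 (Jun)
Initial deposit = cushion − low point = $882.78 − (-$441.39) = $1,324.17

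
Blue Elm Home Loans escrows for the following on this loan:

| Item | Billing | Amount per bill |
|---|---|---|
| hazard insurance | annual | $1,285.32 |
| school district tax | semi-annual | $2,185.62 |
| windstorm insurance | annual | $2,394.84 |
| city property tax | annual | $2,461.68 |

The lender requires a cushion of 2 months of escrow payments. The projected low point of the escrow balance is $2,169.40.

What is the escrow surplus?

$417.22

Hazard insurance: $1,285.32 per year
School district tax: $2,185.62 × 2 = $4,371.24 per year
Windstorm insurance: $2,394.84 per year
City property tax: $2,461.68 per year
Yearly total = $1,285.32 + $4,371.24 + $2,394.84 + $2,461.68 = $10,513.08
Monthly escrow = $10,513.08 ÷ 12 = $876.09
Required cushion = 2 × $876.09 = $1,752.18
Surplus = $2,169.40 − $1,752.18 = $417.22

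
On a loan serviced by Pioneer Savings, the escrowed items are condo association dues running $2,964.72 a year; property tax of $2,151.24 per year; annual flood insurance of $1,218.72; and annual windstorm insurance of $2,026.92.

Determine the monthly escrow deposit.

Condo association dues = $2,964.72 per year
Property tax = $2,151.24 per year
Flood insurance = $1,218.72 per year
Windstorm insurance = $2,026.92 per year
Total annual escrow = $2,964.72 + $2,151.24 + $1,218.72 + $2,026.92 = $8,361.60
Per month = $8,361.60 / 12 = $696.80

$696.80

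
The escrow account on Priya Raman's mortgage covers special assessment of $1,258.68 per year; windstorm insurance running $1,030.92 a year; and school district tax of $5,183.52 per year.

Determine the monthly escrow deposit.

Special assessment: $1,258.68 per year
Windstorm insurance: $1,030.92 per year
School district tax: $5,183.52 per year
Yearly total = $7,473.12
Monthly = $7,473.12 / 12 = $622.76

$622.76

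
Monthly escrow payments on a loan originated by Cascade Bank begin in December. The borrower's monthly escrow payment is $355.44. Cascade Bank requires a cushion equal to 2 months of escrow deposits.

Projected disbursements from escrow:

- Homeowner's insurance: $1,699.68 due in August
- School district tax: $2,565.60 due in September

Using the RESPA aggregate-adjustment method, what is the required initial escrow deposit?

Cushion = 2 × $355.44 = $710.88
Trial balance (start $0, +$355.44 each month, − disbursements):
  Dec: +$355.44 → $355.44
  Jan: +$355.44 → $710.88
  Feb: +$355.44 → $1,066.32
  Mar: +$355.44 → $1,421.76
  Apr: +$355.44 → $1,777.20
  May: +$355.44 → $2,132.64
  Jun: +$355.44 → $2,488.08
  Jul: +$355.44 → $2,843.52
  Aug: +$355.44 − $1,699.68 → $1,499.28
  Sep: +$355.44 − $2,565.60 → -$710.88
  Oct: +$355.44 → -$355.44
  Nov: +$355.44 → $0.00
Lowest trial balance = -$710.88 (Sep)
Initial deposit = cushion − low point = $710.88 − (-$710.88) = $1,421.76

$1,421.76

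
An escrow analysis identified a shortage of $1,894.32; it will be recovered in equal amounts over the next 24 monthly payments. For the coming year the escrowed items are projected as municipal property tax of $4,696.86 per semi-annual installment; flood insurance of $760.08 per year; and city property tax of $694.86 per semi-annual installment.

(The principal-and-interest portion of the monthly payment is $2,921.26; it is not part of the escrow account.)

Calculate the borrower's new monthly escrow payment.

$1,040.89

Municipal property tax: $4,696.86 × 2 = $9,393.72 per year
Flood insurance: $760.08 per year
City property tax: $694.86 × 2 = $1,389.72 per year
Combined annual = $11,543.52
Monthly escrow = $11,543.52 / 12 = $961.96
Monthly shortage recovery: $1,894.32 / 24 = $78.93
New monthly escrow = $961.96 + $78.93 = $1,040.89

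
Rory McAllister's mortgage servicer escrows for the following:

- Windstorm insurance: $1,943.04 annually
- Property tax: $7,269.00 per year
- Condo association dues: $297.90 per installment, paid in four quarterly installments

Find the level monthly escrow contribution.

Windstorm insurance = $1,943.04
Property tax = $7,269.00
Condo association dues = $297.90 × 4 = $1,191.60
Combined annual = $1,943.04 + $7,269.00 + $1,191.60 = $10,403.64
Monthly escrow = $10,403.64 ÷ 12 = $866.97

$866.97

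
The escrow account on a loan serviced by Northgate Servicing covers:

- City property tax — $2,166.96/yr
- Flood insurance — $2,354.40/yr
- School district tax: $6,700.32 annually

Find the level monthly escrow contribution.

$935.14

City property tax: $2,166.96 per year
Flood insurance: $2,354.40 per year
School district tax: $6,700.32 per year
Total annual escrow = $2,166.96 + $2,354.40 + $6,700.32 = $11,221.68
Monthly escrow = $11,221.68 / 12 = $935.14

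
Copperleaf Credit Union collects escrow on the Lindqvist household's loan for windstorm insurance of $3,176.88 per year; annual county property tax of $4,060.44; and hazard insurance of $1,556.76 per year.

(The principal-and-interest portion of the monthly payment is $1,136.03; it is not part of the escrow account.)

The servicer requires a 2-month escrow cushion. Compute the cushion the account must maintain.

Windstorm insurance — $3,176.88 per year
County property tax — $4,060.44 per year
Hazard insurance — $1,556.76 per year
Total annual escrow = $3,176.88 + $4,060.44 + $1,556.76 = $8,794.08
Per month = $8,794.08 / 12 = $732.84
Cushion = 2 × $732.84 = $1,465.68

$1,465.68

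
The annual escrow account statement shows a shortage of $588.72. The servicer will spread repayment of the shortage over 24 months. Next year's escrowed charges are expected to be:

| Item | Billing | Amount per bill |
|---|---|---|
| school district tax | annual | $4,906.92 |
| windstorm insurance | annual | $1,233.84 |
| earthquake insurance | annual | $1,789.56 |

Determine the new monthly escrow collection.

$685.39

School district tax = $4,906.92
Windstorm insurance = $1,233.84
Earthquake insurance = $1,789.56
Combined annual = $7,930.32
Per month = $7,930.32 / 12 = $660.86
Monthly shortage recovery: $588.72 ÷ 24 = $24.53
New monthly escrow = $660.86 + $24.53 = $685.39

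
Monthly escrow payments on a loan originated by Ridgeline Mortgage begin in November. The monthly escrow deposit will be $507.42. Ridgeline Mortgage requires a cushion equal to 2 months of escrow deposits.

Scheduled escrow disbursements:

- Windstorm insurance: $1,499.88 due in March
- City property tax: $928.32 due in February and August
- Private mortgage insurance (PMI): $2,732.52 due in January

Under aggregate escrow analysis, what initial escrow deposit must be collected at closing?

Cushion = 2 × $507.42 = $1,014.84
Trial balance (start $0, +$507.42 each month, − disbursements):
  Nov: +$507.42 → $507.42
  Dec: +$507.42 → $1,014.84
  Jan: +$507.42 − $2,732.52 → -$1,210.26
  Feb: +$507.42 − $928.32 → -$1,631.16
  Mar: +$507.42 − $1,499.88 → -$2,623.62
  Apr: +$507.42 → -$2,116.20
  May: +$507.42 → -$1,608.78
  Jun: +$507.42 → -$1,101.36
  Jul: +$507.42 → -$593.94
  Aug: +$507.42 − $928.32 → -$1,014.84
  Sep: +$507.42 → -$507.42
  Oct: +$507.42 → $0.00
Lowest trial balance = -$2,623.62 (Mar)
Initial deposit = cushion − low point = $1,014.84 − (-$2,623.62) = $3,638.46

$3,638.46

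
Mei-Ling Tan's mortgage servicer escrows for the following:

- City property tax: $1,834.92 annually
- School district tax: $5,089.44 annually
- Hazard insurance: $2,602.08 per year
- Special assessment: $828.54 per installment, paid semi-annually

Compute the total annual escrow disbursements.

City property tax — $1,834.92
School district tax — $5,089.44
Hazard insurance — $2,602.08
Special assessment — $828.54 × 2 = $1,657.08
Total annual escrow = $1,834.92 + $5,089.44 + $2,602.08 + $1,657.08 = $11,183.52

$11,183.52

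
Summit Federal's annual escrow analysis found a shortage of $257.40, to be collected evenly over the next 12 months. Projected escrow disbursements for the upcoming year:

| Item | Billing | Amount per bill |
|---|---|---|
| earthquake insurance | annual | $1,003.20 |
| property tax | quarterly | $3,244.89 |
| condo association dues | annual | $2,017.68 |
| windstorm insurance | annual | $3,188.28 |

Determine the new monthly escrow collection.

Earthquake insurance — $1,003.20 per year
Property tax — $3,244.89 × 4 = $12,979.56 per year
Condo association dues — $2,017.68 per year
Windstorm insurance — $3,188.28 per year
Yearly total = $1,003.20 + $12,979.56 + $2,017.68 + $3,188.28 = $19,188.72
Base monthly escrow = $19,188.72 ÷ 12 = $1,599.06
Shortage per month = $257.40 ÷ 12 = $21.45
New monthly escrow = $1,599.06 + $21.45 = $1,620.51

$1,620.51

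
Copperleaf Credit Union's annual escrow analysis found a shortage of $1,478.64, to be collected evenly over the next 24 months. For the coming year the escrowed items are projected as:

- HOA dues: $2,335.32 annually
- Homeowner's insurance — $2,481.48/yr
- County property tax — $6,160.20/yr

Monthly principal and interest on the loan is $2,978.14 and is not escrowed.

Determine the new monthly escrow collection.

HOA dues: $2,335.32 annually
Homeowner's insurance: $2,481.48 annually
County property tax: $6,160.20 annually
Total per year = $10,977.00
Monthly escrow = $10,977.00 / 12 = $914.75
Shortage per month = $1,478.64 / 24 = $61.61
Adjusted monthly = $914.75 + $61.61 = $976.36

$976.36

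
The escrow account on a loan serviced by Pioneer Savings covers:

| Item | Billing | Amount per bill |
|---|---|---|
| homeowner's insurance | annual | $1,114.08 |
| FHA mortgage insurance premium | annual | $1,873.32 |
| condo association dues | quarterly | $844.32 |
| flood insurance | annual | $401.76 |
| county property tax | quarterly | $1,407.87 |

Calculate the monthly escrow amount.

$1,033.16

Homeowner's insurance — $1,114.08
FHA mortgage insurance premium — $1,873.32
Condo association dues — $844.32 × 4 = $3,377.28
Flood insurance — $401.76
County property tax — $1,407.87 × 4 = $5,631.48
Combined annual = $1,114.08 + $1,873.32 + $3,377.28 + $401.76 + $5,631.48 = $12,397.92
Monthly = $12,397.92 / 12 = $1,033.16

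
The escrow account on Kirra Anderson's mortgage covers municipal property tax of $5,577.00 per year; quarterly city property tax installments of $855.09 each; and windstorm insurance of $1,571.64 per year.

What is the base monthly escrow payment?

Municipal property tax: $5,577.00
City property tax: $855.09 × 4 = $3,420.36
Windstorm insurance: $1,571.64
Combined annual = $10,569.00
Base monthly escrow = $10,569.00 / 12 = $880.75

$880.75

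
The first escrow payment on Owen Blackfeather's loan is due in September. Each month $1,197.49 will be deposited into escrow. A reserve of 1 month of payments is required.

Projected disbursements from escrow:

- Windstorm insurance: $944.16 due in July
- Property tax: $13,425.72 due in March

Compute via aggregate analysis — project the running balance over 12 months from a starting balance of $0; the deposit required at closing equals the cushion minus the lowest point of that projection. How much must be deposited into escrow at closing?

Cushion = 1 × $1,197.49 = $1,197.49
Trial balance (start $0, +$1,197.49 each month, − disbursements):
  Sep: +$1,197.49 → $1,197.49
  Oct: +$1,197.49 → $2,394.98
  Nov: +$1,197.49 → $3,592.47
  Dec: +$1,197.49 → $4,789.96
  Jan: +$1,197.49 → $5,987.45
  Feb: +$1,197.49 → $7,184.94
  Mar: +$1,197.49 − $13,425.72 → -$5,043.29
  Apr: +$1,197.49 → -$3,845.80
  May: +$1,197.49 → -$2,648.31
  Jun: +$1,197.49 → -$1,450.82
  Jul: +$1,197.49 − $944.16 → -$1,197.49
  Aug: +$1,197.49 → $0.00
Lowest trial balance = -$5,043.29 (Mar)
Initial deposit = cushion − low point = $1,197.49 − (-$5,043.29) = $6,240.78

$6,240.78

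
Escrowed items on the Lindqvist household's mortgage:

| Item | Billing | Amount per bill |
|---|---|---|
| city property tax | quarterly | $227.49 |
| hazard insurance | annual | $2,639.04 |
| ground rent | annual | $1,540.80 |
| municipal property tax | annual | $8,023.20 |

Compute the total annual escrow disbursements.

$13,113.00

City property tax = $227.49 × 4 = $909.96 annually
Hazard insurance = $2,639.04 annually
Ground rent = $1,540.80 annually
Municipal property tax = $8,023.20 annually
Combined annual = $13,113.00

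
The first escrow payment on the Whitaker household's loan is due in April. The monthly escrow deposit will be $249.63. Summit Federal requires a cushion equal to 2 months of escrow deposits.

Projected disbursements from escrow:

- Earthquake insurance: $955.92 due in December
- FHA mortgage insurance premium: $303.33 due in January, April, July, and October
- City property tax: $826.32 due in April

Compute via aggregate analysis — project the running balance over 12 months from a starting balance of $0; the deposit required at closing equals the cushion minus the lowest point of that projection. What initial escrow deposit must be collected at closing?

$1,379.28

Cushion = 2 × $249.63 = $499.26
Trial balance (start $0, +$249.63 each month, − disbursements):
  Apr: +$249.63 − $1,129.65 → -$880.02
  May: +$249.63 → -$630.39
  Jun: +$249.63 → -$380.76
  Jul: +$249.63 − $303.33 → -$434.46
  Aug: +$249.63 → -$184.83
  Sep: +$249.63 → $64.80
  Oct: +$249.63 − $303.33 → $11.10
  Nov: +$249.63 → $260.73
  Dec: +$249.63 − $955.92 → -$445.56
  Jan: +$249.63 − $303.33 → -$499.26
  Feb: +$249.63 → -$249.63
  Mar: +$249.63 → $0.00
Lowest trial balance = -$880.02 (Apr)
Initial deposit = cushion − low point = $499.26 − (-$880.02) = $1,379.28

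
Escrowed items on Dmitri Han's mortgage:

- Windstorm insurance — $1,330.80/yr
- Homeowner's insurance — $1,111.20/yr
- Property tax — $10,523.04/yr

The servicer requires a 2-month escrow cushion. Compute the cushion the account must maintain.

$2,160.84

Windstorm insurance: $1,330.80/yr
Homeowner's insurance: $1,111.20/yr
Property tax: $10,523.04/yr
Yearly total = $1,330.80 + $1,111.20 + $10,523.04 = $12,965.04
Base monthly escrow = $12,965.04 ÷ 12 = $1,080.42
Required cushion = 2 × $1,080.42 = $2,160.84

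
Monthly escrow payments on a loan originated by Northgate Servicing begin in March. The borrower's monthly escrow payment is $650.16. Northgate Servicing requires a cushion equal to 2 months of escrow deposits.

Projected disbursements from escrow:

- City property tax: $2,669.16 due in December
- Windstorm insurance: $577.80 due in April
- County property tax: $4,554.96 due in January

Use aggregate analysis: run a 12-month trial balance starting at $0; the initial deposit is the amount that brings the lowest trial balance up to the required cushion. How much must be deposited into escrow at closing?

$1,950.48

Cushion = 2 × $650.16 = $1,300.32
Trial balance (start $0, +$650.16 each month, − disbursements):
  Mar: +$650.16 → $650.16
  Apr: +$650.16 − $577.80 → $722.52
  May: +$650.16 → $1,372.68
  Jun: +$650.16 → $2,022.84
  Jul: +$650.16 → $2,673.00
  Aug: +$650.16 → $3,323.16
  Sep: +$650.16 → $3,973.32
  Oct: +$650.16 → $4,623.48
  Nov: +$650.16 → $5,273.64
  Dec: +$650.16 − $2,669.16 → $3,254.64
  Jan: +$650.16 − $4,554.96 → -$650.16
  Feb: +$650.16 → $0.00
Lowest trial balance = -$650.16 (Jan)
Initial deposit = cushion − low point = $1,300.32 − (-$650.16) = $1,950.48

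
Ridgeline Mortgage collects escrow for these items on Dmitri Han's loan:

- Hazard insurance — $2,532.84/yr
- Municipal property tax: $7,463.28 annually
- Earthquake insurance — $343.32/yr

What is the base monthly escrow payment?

$861.62

Hazard insurance = $2,532.84
Municipal property tax = $7,463.28
Earthquake insurance = $343.32
Total annual escrow = $2,532.84 + $7,463.28 + $343.32 = $10,339.44
Monthly = $10,339.44 ÷ 12 = $861.62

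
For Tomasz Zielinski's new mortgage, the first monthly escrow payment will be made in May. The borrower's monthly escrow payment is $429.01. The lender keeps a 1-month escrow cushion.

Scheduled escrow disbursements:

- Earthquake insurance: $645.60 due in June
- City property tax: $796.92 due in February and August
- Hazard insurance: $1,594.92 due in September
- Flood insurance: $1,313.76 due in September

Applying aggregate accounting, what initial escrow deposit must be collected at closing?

$2,635.16

Cushion = 1 × $429.01 = $429.01
Trial balance (start $0, +$429.01 each month, − disbursements):
  May: +$429.01 → $429.01
  Jun: +$429.01 − $645.60 → $212.42
  Jul: +$429.01 → $641.43
  Aug: +$429.01 − $796.92 → $273.52
  Sep: +$429.01 − $2,908.68 → -$2,206.15
  Oct: +$429.01 → -$1,777.14
  Nov: +$429.01 → -$1,348.13
  Dec: +$429.01 → -$919.12
  Jan: +$429.01 → -$490.11
  Feb: +$429.01 − $796.92 → -$858.02
  Mar: +$429.01 → -$429.01
  Apr: +$429.01 → $0.00
Lowest trial balance = -$2,206.15 (Sep)
Initial deposit = cushion − low point = $429.01 − (-$2,206.15) = $2,635.16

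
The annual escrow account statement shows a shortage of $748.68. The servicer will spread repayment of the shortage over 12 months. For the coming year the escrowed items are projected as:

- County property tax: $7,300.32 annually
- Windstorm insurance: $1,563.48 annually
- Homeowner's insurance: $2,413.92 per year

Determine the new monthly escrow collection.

$1,002.20

County property tax — $7,300.32
Windstorm insurance — $1,563.48
Homeowner's insurance — $2,413.92
Total per year = $11,277.72
Monthly = $11,277.72 / 12 = $939.81
Shortage per month = $748.68 / 12 = $62.39
New monthly escrow = $939.81 + $62.39 = $1,002.20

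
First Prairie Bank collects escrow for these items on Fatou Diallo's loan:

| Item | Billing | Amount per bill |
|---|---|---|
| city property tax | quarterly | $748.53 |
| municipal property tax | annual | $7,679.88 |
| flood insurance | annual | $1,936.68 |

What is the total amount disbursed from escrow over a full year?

$12,610.68

City property tax = $748.53 × 4 = $2,994.12/yr
Municipal property tax = $7,679.88/yr
Flood insurance = $1,936.68/yr
Combined annual = $2,994.12 + $7,679.88 + $1,936.68 = $12,610.68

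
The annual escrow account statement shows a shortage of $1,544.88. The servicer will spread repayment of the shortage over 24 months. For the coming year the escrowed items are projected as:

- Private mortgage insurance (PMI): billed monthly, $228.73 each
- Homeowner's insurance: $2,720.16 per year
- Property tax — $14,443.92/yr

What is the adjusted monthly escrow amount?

Private mortgage insurance (PMI): $228.73 × 12 = $2,744.76 per year
Homeowner's insurance: $2,720.16 per year
Property tax: $14,443.92 per year
Combined annual = $19,908.84
Base monthly escrow = $19,908.84 / 12 = $1,659.07
Shortage spread = $1,544.88 / 24 = $64.37/mo
Adjusted monthly = $1,659.07 + $64.37 = $1,723.44

$1,723.44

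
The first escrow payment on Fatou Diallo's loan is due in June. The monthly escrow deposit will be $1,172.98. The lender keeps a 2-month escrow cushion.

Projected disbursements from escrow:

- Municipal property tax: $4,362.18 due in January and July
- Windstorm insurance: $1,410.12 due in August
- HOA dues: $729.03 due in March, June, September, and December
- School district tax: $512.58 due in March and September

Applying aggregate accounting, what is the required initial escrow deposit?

Cushion = 2 × $1,172.98 = $2,345.96
Trial balance (start $0, +$1,172.98 each month, − disbursements):
  Jun: +$1,172.98 − $729.03 → $443.95
  Jul: +$1,172.98 − $4,362.18 → -$2,745.25
  Aug: +$1,172.98 − $1,410.12 → -$2,982.39
  Sep: +$1,172.98 − $1,241.61 → -$3,051.02
  Oct: +$1,172.98 → -$1,878.04
  Nov: +$1,172.98 → -$705.06
  Dec: +$1,172.98 − $729.03 → -$261.11
  Jan: +$1,172.98 − $4,362.18 → -$3,450.31
  Feb: +$1,172.98 → -$2,277.33
  Mar: +$1,172.98 − $1,241.61 → -$2,345.96
  Apr: +$1,172.98 → -$1,172.98
  May: +$1,172.98 → $0.00
Lowest trial balance = -$3,450.31 (Jan)
Initial deposit = cushion − low point = $2,345.96 − (-$3,450.31) = $5,796.27

$5,796.27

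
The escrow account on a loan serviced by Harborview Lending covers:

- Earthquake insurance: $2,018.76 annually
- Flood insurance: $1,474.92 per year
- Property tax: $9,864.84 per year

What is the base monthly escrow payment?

Earthquake insurance — $2,018.76/yr
Flood insurance — $1,474.92/yr
Property tax — $9,864.84/yr
Total per year = $2,018.76 + $1,474.92 + $9,864.84 = $13,358.52
Monthly escrow = $13,358.52 / 12 = $1,113.21

$1,113.21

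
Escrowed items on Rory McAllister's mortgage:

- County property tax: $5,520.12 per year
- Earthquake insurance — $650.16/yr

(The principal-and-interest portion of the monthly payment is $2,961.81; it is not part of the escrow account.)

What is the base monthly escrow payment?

$514.19

County property tax: $5,520.12 per year
Earthquake insurance: $650.16 per year
Total per year = $6,170.28
Monthly = $6,170.28 / 12 = $514.19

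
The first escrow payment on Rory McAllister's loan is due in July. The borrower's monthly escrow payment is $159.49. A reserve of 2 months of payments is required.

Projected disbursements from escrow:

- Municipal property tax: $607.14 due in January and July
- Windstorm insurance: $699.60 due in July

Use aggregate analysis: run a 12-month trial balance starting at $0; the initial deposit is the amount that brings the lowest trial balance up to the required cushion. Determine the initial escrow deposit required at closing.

Cushion = 2 × $159.49 = $318.98
Trial balance (start $0, +$159.49 each month, − disbursements):
  Jul: +$159.49 − $1,306.74 → -$1,147.25
  Aug: +$159.49 → -$987.76
  Sep: +$159.49 → -$828.27
  Oct: +$159.49 → -$668.78
  Nov: +$159.49 → -$509.29
  Dec: +$159.49 → -$349.80
  Jan: +$159.49 − $607.14 → -$797.45
  Feb: +$159.49 → -$637.96
  Mar: +$159.49 → -$478.47
  Apr: +$159.49 → -$318.98
  May: +$159.49 → -$159.49
  Jun: +$159.49 → $0.00
Lowest trial balance = -$1,147.25 (Jul)
Initial deposit = cushion − low point = $318.98 − (-$1,147.25) = $1,466.23

$1,466.23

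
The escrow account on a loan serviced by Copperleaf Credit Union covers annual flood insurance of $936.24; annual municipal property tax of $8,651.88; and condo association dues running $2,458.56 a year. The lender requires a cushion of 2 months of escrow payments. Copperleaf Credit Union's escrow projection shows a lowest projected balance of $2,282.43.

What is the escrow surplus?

$274.65

Flood insurance = $936.24 annually
Municipal property tax = $8,651.88 annually
Condo association dues = $2,458.56 annually
Total annual escrow = $936.24 + $8,651.88 + $2,458.56 = $12,046.68
Monthly escrow = $12,046.68 ÷ 12 = $1,003.89
Cushion = 2 × $1,003.89 = $2,007.78
Excess over cushion: $2,282.43 − $2,007.78 = $274.65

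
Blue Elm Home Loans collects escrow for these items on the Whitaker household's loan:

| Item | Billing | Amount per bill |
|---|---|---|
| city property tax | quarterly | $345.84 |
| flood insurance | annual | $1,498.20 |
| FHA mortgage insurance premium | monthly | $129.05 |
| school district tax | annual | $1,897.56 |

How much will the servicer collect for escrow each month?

City property tax: $345.84 × 4 = $1,383.36 per year
Flood insurance: $1,498.20 per year
FHA mortgage insurance premium: $129.05 × 12 = $1,548.60 per year
School district tax: $1,897.56 per year
Total per year = $1,383.36 + $1,498.20 + $1,548.60 + $1,897.56 = $6,327.72
Monthly = $6,327.72 / 12 = $527.31

$527.31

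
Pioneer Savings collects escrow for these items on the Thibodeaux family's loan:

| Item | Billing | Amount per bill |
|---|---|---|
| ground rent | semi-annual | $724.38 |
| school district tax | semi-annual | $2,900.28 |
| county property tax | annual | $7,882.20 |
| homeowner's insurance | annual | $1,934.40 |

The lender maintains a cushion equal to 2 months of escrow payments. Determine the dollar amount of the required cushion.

Ground rent: $724.38 × 2 = $1,448.76 annually
School district tax: $2,900.28 × 2 = $5,800.56 annually
County property tax: $7,882.20 annually
Homeowner's insurance: $1,934.40 annually
Yearly total = $17,065.92
Monthly escrow = $17,065.92 / 12 = $1,422.16
Cushion = 2 × $1,422.16 = $2,844.32

$2,844.32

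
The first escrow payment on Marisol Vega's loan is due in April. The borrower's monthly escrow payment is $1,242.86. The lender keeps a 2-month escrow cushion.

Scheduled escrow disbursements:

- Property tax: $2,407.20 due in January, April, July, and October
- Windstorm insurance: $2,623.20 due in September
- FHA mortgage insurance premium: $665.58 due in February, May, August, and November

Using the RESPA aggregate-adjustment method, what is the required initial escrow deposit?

$4,961.66

Cushion = 2 × $1,242.86 = $2,485.72
Trial balance (start $0, +$1,242.86 each month, − disbursements):
  Apr: +$1,242.86 − $2,407.20 → -$1,164.34
  May: +$1,242.86 − $665.58 → -$587.06
  Jun: +$1,242.86 → $655.80
  Jul: +$1,242.86 − $2,407.20 → -$508.54
  Aug: +$1,242.86 − $665.58 → $68.74
  Sep: +$1,242.86 − $2,623.20 → -$1,311.60
  Oct: +$1,242.86 − $2,407.20 → -$2,475.94
  Nov: +$1,242.86 − $665.58 → -$1,898.66
  Dec: +$1,242.86 → -$655.80
  Jan: +$1,242.86 − $2,407.20 → -$1,820.14
  Feb: +$1,242.86 − $665.58 → -$1,242.86
  Mar: +$1,242.86 → $0.00
Lowest trial balance = -$2,475.94 (Oct)
Initial deposit = cushion − low point = $2,485.72 − (-$2,475.94) = $4,961.66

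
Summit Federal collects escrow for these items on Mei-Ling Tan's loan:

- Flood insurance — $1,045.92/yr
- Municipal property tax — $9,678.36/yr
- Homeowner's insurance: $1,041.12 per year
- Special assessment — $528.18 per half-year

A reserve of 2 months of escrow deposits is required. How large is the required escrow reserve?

Flood insurance: $1,045.92/yr
Municipal property tax: $9,678.36/yr
Homeowner's insurance: $1,041.12/yr
Special assessment: $528.18 × 2 = $1,056.36/yr
Total annual escrow = $1,045.92 + $9,678.36 + $1,041.12 + $1,056.36 = $12,821.76
Per month = $12,821.76 ÷ 12 = $1,068.48
Required cushion = 2 × $1,068.48 = $2,136.96

$2,136.96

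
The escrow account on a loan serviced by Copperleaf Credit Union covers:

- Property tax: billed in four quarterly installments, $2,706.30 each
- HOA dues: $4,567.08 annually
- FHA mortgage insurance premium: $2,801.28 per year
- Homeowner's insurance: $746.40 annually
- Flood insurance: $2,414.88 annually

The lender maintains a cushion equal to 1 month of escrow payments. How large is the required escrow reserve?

$1,779.57

Property tax = $2,706.30 × 4 = $10,825.20/yr
HOA dues = $4,567.08/yr
FHA mortgage insurance premium = $2,801.28/yr
Homeowner's insurance = $746.40/yr
Flood insurance = $2,414.88/yr
Annual escrow total = $21,354.84
Monthly escrow = $21,354.84 ÷ 12 = $1,779.57
Cushion = 1 × $1,779.57 = $1,779.57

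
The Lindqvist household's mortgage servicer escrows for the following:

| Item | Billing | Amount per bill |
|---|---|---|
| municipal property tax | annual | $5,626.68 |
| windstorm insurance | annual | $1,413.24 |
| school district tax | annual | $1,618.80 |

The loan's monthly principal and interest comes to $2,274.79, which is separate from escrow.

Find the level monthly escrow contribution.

$721.56

Municipal property tax: $5,626.68 per year
Windstorm insurance: $1,413.24 per year
School district tax: $1,618.80 per year
Yearly total = $5,626.68 + $1,413.24 + $1,618.80 = $8,658.72
Monthly = $8,658.72 / 12 = $721.56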